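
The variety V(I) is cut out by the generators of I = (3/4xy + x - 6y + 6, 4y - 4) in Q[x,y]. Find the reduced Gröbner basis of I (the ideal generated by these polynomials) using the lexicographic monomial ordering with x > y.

This is the nonlinear analogue of row-reducing a linear system.

f_1 = 3/4xy + x - 6y + 6, LT = xy.
f_2 = 4y - 4, LT = y.

S(f_1,f_2): lcm = xy. S = 7/3x - 8y + 8.
  leading term x: no divisor's leading term divides it; move 7/3x to the remainder.
  leading term y: subtract (-2)·f_2 from -8y + 8 → 0
  remainder 7/3x ≠ 0; add g_3 = 7/3x to the basis.

The other S-polynomials (S(f_1,g_3), S(f_2,g_3)) all reduce to 0 modulo the current basis, so we have a Gröbner basis.
Inter-reduce: drop elements whose leading term is divisible by another's, tail-reduce, and make monic.

G = {x, y - 1}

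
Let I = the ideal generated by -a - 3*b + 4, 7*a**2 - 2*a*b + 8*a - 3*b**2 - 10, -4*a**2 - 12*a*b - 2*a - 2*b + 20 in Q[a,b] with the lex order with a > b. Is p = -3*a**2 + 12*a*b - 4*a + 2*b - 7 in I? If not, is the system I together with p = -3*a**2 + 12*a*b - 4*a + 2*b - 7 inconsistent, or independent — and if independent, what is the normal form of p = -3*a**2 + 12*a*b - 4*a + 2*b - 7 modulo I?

First compute the reduced Gröbner basis of I by Buchberger's algorithm.
f_1 = -a - 3*b + 4, LT = a.
f_2 = 7*a**2 - 2*a*b + 8*a - 3*b**2 - 10, LT = a**2.
f_3 = -4*a**2 - 12*a*b - 2*a - 2*b + 20, LT = a**2.

S(f_1,f_2): lcm = a**2. S = 23/7*a*b - 36/7*a + 3/7*b**2 + 10/7.
  leading term a*b: subtract (-23/7*b)·f_1 from 23/7*a*b - 36/7*a + 3/7*b**2 + 10/7 → -36/7*a - 66/7*b**2 + 92/7*b + 10/7
  leading term a: subtract (36/7)·f_1 from -36/7*a - 66/7*b**2 + 92/7*b + 10/7 → -66/7*b**2 + 200/7*b - 134/7
  leading term b**2: no divisor's leading term divides it; move -66/7*b**2 to the remainder.
  leading term b: no divisor's leading term divides it; move 200/7*b to the remainder.
  leading term 1: no divisor's leading term divides it; move -134/7 to the remainder.
  remainder -66/7*b**2 + 200/7*b - 134/7 ≠ 0; add h_4 = -66/7*b**2 + 200/7*b - 134/7 to the basis.

S(f_1,f_3): lcm = a**2. S = -9/2*a - 1/2*b + 5.
  leading term a: subtract (9/2)·f_1 from -9/2*a - 1/2*b + 5 → 13*b - 13
  leading term b: no divisor's leading term divides it; move 13*b to the remainder.
  leading term 1: no divisor's leading term divides it; move -13 to the remainder.
  remainder 13*b - 13 ≠ 0; add h_5 = 13*b - 13 to the basis.

S(f_2,f_3): lcm = a**2. S = -23/7*a*b + 9/14*a - 3/7*b**2 - 1/2*b + 25/7.
  leading term a*b: subtract (23/7*b)·f_1 from -23/7*a*b + 9/14*a - 3/7*b**2 - 1/2*b + 25/7 → 9/14*a + 66/7*b**2 - 191/14*b + 25/7
  leading term a: subtract (-9/14)·f_1 from 9/14*a + 66/7*b**2 - 191/14*b + 25/7 → 66/7*b**2 - 109/7*b + 43/7
  leading term b**2: subtract (-1)·h_4 from 66/7*b**2 - 109/7*b + 43/7 → 13*b - 13
  leading term b: subtract (1)·h_5 from 13*b - 13 → 0
  remainder 0.

S(f_1,h_4): leading monomials are coprime, so the S-polynomial reduces to 0 (Buchberger's first criterion).
S(f_2,h_4): leading monomials are coprime, so the S-polynomial reduces to 0 (Buchberger's first criterion).
S(f_3,h_4): leading monomials are coprime, so the S-polynomial reduces to 0 (Buchberger's first criterion).
S(f_1,h_5): leading monomials are coprime, so the S-polynomial reduces to 0 (Buchberger's first criterion).
S(f_2,h_5): leading monomials are coprime, so the S-polynomial reduces to 0 (Buchberger's first criterion).
S(f_3,h_5): leading monomials are coprime, so the S-polynomial reduces to 0 (Buchberger's first criterion).
S(h_4,h_5): lcm = b**2. S = -67/33*b + 67/33.
  leading term b: subtract (-67/429)·h_5 from -67/33*b + 67/33 → 0
  remainder 0.

Every S-polynomial of the final basis reduces to 0, so we have a Gröbner basis.
Inter-reduce: drop elements whose leading term is divisible by another's, tail-reduce, and make monic.
Reduced Gröbner basis: {a - 1, b - 1}.
Label its elements g_1 = a - 1, g_2 = b - 1.

Reduce p = -3*a**2 + 12*a*b - 4*a + 2*b - 7 modulo G:
  leading term a**2: subtract (-3*a)·g_1 from -3*a**2 + 12*a*b - 4*a + 2*b - 7 → 12*a*b - 7*a + 2*b - 7
  leading term a*b: subtract (12*b)·g_1 from 12*a*b - 7*a + 2*b - 7 → -7*a + 14*b - 7
  leading term a: subtract (-7)·g_1 from -7*a + 14*b - 7 → 14*b - 14
  leading term b: subtract (14)·g_2 from 14*b - 14 → 0
  normal form = 0.
Since the normal form is 0, p ∈ I.

The remainder on division by a Gröbner basis is unique — it is the normal form.

-3*a**2 + 12*a*b - 4*a + 2*b - 7 lies in I (it reduces to 0).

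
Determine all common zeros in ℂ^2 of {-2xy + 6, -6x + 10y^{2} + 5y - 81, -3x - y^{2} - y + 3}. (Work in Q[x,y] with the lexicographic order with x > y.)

{(-1, -3)}

Compute a lex Gröbner basis by Buchberger's algorithm.
f_1 = -2xy + 6, LT = xy.
f_2 = -6x + 10y^{2} + 5y - 81, LT = x.
f_3 = -3x - y^{2} - y + 3, LT = x.

S(f_1,f_2): lcm = xy. S = \tfrac{5}{3}y^{3} + \tfrac{5}{6}y^{2} - \tfrac{27}{2}y - 3.
  leading term y^{3}: no divisor's leading term divides it; move \tfrac{5}{3}y^{3} to the remainder.
  leading term y^{2}: no divisor's leading term divides it; move \tfrac{5}{6}y^{2} to the remainder.
  leading term y: no divisor's leading term divides it; move -\tfrac{27}{2}y to the remainder.
  leading term 1: no divisor's leading term divides it; move -3 to the remainder.
  remainder \tfrac{5}{3}y^{3} + \tfrac{5}{6}y^{2} - \tfrac{27}{2}y - 3 ≠ 0; add h_4 = \tfrac{5}{3}y^{3} + \tfrac{5}{6}y^{2} - \tfrac{27}{2}y - 3 to the basis.

S(f_1,f_3): lcm = xy. S = -\tfrac{1}{3}y^{3} - \tfrac{1}{3}y^{2} + y - 3.
  leading term y^{3}: subtract (-\tfrac{1}{5})·h_4 from -\tfrac{1}{3}y^{3} - \tfrac{1}{3}y^{2} + y - 3 → -\tfrac{1}{6}y^{2} - \tfrac{17}{10}y - \tfrac{18}{5}
  leading term y^{2}: no divisor's leading term divides it; move -\tfrac{1}{6}y^{2} to the remainder.
  leading term y: no divisor's leading term divides it; move -\tfrac{17}{10}y to the remainder.
  leading term 1: no divisor's leading term divides it; move -\tfrac{18}{5} to the remainder.
  remainder -\tfrac{1}{6}y^{2} - \tfrac{17}{10}y - \tfrac{18}{5} ≠ 0; add h_5 = -\tfrac{1}{6}y^{2} - \tfrac{17}{10}y - \tfrac{18}{5} to the basis.

S(f_2,f_3): lcm = x. S = -2y^{2} - \tfrac{7}{6}y + \tfrac{29}{2}.
  leading term y^{2}: subtract (12)·h_5 from -2y^{2} - \tfrac{7}{6}y + \tfrac{29}{2} → \tfrac{577}{30}y + \tfrac{577}{10}
  leading term y: no divisor's leading term divides it; move \tfrac{577}{30}y to the remainder.
  leading term 1: no divisor's leading term divides it; move \tfrac{577}{10} to the remainder.
  remainder \tfrac{577}{30}y + \tfrac{577}{10} ≠ 0; add h_6 = \tfrac{577}{30}y + \tfrac{577}{10} to the basis.

S(f_1,h_4): lcm = xy^{3}. S = -\tfrac{1}{2}xy^{2} + \tfrac{81}{10}xy + \tfrac{9}{5}x - 3y^{2}.
  leading term xy^{2}: subtract (\tfrac{1}{4}y)·f_1 from -\tfrac{1}{2}xy^{2} + \tfrac{81}{10}xy + \tfrac{9}{5}x - 3y^{2} → \tfrac{81}{10}xy + \tfrac{9}{5}x - 3y^{2} - \tfrac{3}{2}y
  leading term xy: subtract (-\tfrac{81}{20})·f_1 from \tfrac{81}{10}xy + \tfrac{9}{5}x - 3y^{2} - \tfrac{3}{2}y → \tfrac{9}{5}x - 3y^{2} - \tfrac{3}{2}y + \tfrac{243}{10}
  leading term x: subtract (-\tfrac{3}{10})·f_2 from \tfrac{9}{5}x - 3y^{2} - \tfrac{3}{2}y + \tfrac{243}{10} → 0
  remainder 0.

S(f_2,h_4): leading monomials are coprime, so the S-polynomial reduces to 0 (Buchberger's first criterion).
S(f_3,h_4): leading monomials are coprime, so the S-polynomial reduces to 0 (Buchberger's first criterion).
S(f_1,h_5): lcm = xy^{2}. S = -\tfrac{51}{5}xy - \tfrac{108}{5}x - 3y.
  leading term xy: subtract (\tfrac{51}{10})·f_1 from -\tfrac{51}{5}xy - \tfrac{108}{5}x - 3y → -\tfrac{108}{5}x - 3y - \tfrac{153}{5}
  leading term x: subtract (\tfrac{18}{5})·f_2 from -\tfrac{108}{5}x - 3y - \tfrac{153}{5} → -36y^{2} - 21y + 261
  leading term y^{2}: subtract (216)·h_5 from -36y^{2} - 21y + 261 → \tfrac{1731}{5}y + \tfrac{5193}{5}
  leading term y: subtract (18)·h_6 from \tfrac{1731}{5}y + \tfrac{5193}{5} → 0
  remainder 0.

S(f_2,h_5): leading monomials are coprime, so the S-polynomial reduces to 0 (Buchberger's first criterion).
S(f_3,h_5): leading monomials are coprime, so the S-polynomial reduces to 0 (Buchberger's first criterion).
S(h_4,h_5): lcm = y^{3}. S = -\tfrac{97}{10}y^{2} - \tfrac{297}{10}y - \tfrac{9}{5}.
  leading term y^{2}: subtract (\tfrac{291}{5})·h_5 from -\tfrac{97}{10}y^{2} - \tfrac{297}{10}y - \tfrac{9}{5} → \tfrac{1731}{25}y + \tfrac{5193}{25}
  leading term y: subtract (\tfrac{18}{5})·h_6 from \tfrac{1731}{25}y + \tfrac{5193}{25} → 0
  remainder 0.

S(f_1,h_6): lcm = xy. S = -3x - 3.
  leading term x: subtract (\tfrac{1}{2})·f_2 from -3x - 3 → -5y^{2} - \tfrac{5}{2}y + \tfrac{75}{2}
  leading term y^{2}: subtract (30)·h_5 from -5y^{2} - \tfrac{5}{2}y + \tfrac{75}{2} → \tfrac{97}{2}y + \tfrac{291}{2}
  leading term y: subtract (\tfrac{1455}{577})·h_6 from \tfrac{97}{2}y + \tfrac{291}{2} → 0
  remainder 0.

S(f_2,h_6): leading monomials are coprime, so the S-polynomial reduces to 0 (Buchberger's first criterion).
S(f_3,h_6): leading monomials are coprime, so the S-polynomial reduces to 0 (Buchberger's first criterion).
S(h_4,h_6): lcm = y^{3}. S = -\tfrac{5}{2}y^{2} - \tfrac{81}{10}y - \tfrac{9}{5}.
  leading term y^{2}: subtract (15)·h_5 from -\tfrac{5}{2}y^{2} - \tfrac{81}{10}y - \tfrac{9}{5} → \tfrac{87}{5}y + \tfrac{261}{5}
  leading term y: subtract (\tfrac{522}{577})·h_6 from \tfrac{87}{5}y + \tfrac{261}{5} → 0
  remainder 0.

S(h_5,h_6): lcm = y^{2}. S = \tfrac{36}{5}y + \tfrac{108}{5}.
  leading term y: subtract (\tfrac{216}{577})·h_6 from \tfrac{36}{5}y + \tfrac{108}{5} → 0
  remainder 0.

Every S-polynomial of the final basis reduces to 0, so we have a Gröbner basis.
Inter-reduce: drop elements whose leading term is divisible by another's, tail-reduce, and make monic.
Reduced Gröbner basis: {x + 1, y + 3}.

Since the basis is lex-ordered, y + 3 is univariate in y. Its roots are {-3}. Back-substituting each root into the other basis elements fixes the other coordinates.
  y = -3: the earlier basis element becomes x + 1 = 0, giving x = -1 — point (-1, -3).
Zero-dimensionality of the ideal guarantees finitely many solutions over ℂ.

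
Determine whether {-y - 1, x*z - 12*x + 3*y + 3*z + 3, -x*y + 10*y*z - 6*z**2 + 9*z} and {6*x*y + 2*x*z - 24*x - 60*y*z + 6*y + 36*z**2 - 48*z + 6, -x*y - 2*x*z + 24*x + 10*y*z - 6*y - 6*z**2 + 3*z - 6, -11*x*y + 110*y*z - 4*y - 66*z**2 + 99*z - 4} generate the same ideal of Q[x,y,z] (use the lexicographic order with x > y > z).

For a fixed monomial order, each ideal has a unique reduced Gröbner basis; comparing bases decides equality.
Buchberger on the first generating set:
f_1 = -y - 1, LT = y.
f_2 = x*z - 12*x + 3*y + 3*z + 3, LT = x*z.
f_3 = -x*y + 10*y*z - 6*z**2 + 9*z, LT = x*y.

S(f_1,f_3): lcm = x*y. S = x + 10*y*z - 6*z**2 + 9*z.
  leading term x: no divisor's leading term divides it; move x to the remainder.
  leading term y*z: subtract (-10*z)·f_1 from 10*y*z - 6*z**2 + 9*z → -6*z**2 - z
  leading term z**2: no divisor's leading term divides it; move -6*z**2 to the remainder.
  leading term z: no divisor's leading term divides it; move -z to the remainder.
  remainder x - 6*z**2 - z ≠ 0; add g_4 = x - 6*z**2 - z to the basis.

S(f_2,f_3): lcm = x*y*z. S = -12*x*y + 3*y**2 + 10*y*z**2 + 3*y*z + 3*y - 6*z**3 + 9*z**2.
  leading term x*y: subtract (12*x)·f_1 from -12*x*y + 3*y**2 + 10*y*z**2 + 3*y*z + 3*y - 6*z**3 + 9*z**2 → 12*x + 3*y**2 + 10*y*z**2 + 3*y*z + 3*y - 6*z**3 + 9*z**2
  leading term x: subtract (12)·g_4 from 12*x + 3*y**2 + 10*y*z**2 + 3*y*z + 3*y - 6*z**3 + 9*z**2 → 3*y**2 + 10*y*z**2 + 3*y*z + 3*y - 6*z**3 + 81*z**2 + 12*z
  leading term y**2: subtract (-3*y)·f_1 from 3*y**2 + 10*y*z**2 + 3*y*z + 3*y - 6*z**3 + 81*z**2 + 12*z → 10*y*z**2 + 3*y*z - 6*z**3 + 81*z**2 + 12*z
  leading term y*z**2: subtract (-10*z**2)·f_1 from 10*y*z**2 + 3*y*z - 6*z**3 + 81*z**2 + 12*z → 3*y*z - 6*z**3 + 71*z**2 + 12*z
  leading term y*z: subtract (-3*z)·f_1 from 3*y*z - 6*z**3 + 71*z**2 + 12*z → -6*z**3 + 71*z**2 + 9*z
  leading term z**3: no divisor's leading term divides it; move -6*z**3 to the remainder.
  leading term z**2: no divisor's leading term divides it; move 71*z**2 to the remainder.
  leading term z: no divisor's leading term divides it; move 9*z to the remainder.
  remainder -6*z**3 + 71*z**2 + 9*z ≠ 0; add g_5 = -6*z**3 + 71*z**2 + 9*z to the basis.

The other S-polynomials (S(f_1,f_2), S(f_1,g_4), S(f_2,g_4), S(f_3,g_4), S(f_1,g_5), S(f_2,g_5), S(f_3,g_5), S(g_4,g_5)) all reduce to 0 modulo the current basis, so we have a Gröbner basis.
Inter-reduce: drop elements whose leading term is divisible by another's, tail-reduce, and make monic.
Reduced Gröbner basis: {x - 6*z**2 - z, y + 1, z**3 - 71/6*z**2 - 3/2*z}.

Buchberger on the second generating set:
h_1 = 6*x*y + 2*x*z - 24*x - 60*y*z + 6*y + 36*z**2 - 48*z + 6, LT = x*y.
h_2 = -x*y - 2*x*z + 24*x + 10*y*z - 6*y - 6*z**2 + 3*z - 6, LT = x*y.
h_3 = -11*x*y + 110*y*z - 4*y - 66*z**2 + 99*z - 4, LT = x*y.

S(h_1,h_2): lcm = x*y. S = -5/3*x*z + 20*x - 5*y - 5*z - 5.
  leading term x*z: no divisor's leading term divides it; move -5/3*x*z to the remainder.
  leading term x: no divisor's leading term divides it; move 20*x to the remainder.
  leading term y: no divisor's leading term divides it; move -5*y to the remainder.
  leading term z: no divisor's leading term divides it; move -5*z to the remainder.
  leading term 1: no divisor's leading term divides it; move -5 to the remainder.
  remainder -5/3*x*z + 20*x - 5*y - 5*z - 5 ≠ 0; add k_4 = -5/3*x*z + 20*x - 5*y - 5*z - 5 to the basis.

S(h_1,h_3): lcm = x*y. S = 1/3*x*z - 4*x + 7/11*y + z + 7/11.
  leading term x*z: subtract (-1/5)·k_4 from 1/3*x*z - 4*x + 7/11*y + z + 7/11 → -4/11*y - 4/11
  leading term y: no divisor's leading term divides it; move -4/11*y to the remainder.
  leading term 1: no divisor's leading term divides it; move -4/11 to the remainder.
  remainder -4/11*y - 4/11 ≠ 0; add k_5 = -4/11*y - 4/11 to the basis.

S(h_1,k_4): lcm = x*y*z. S = 12*x*y + 1/3*x*z**2 - 4*x*z - 3*y**2 - 10*y*z**2 - 2*y*z - 3*y + 6*z**3 - 8*z**2 + z.
  leading term x*y: subtract (2)·h_1 from 12*x*y + 1/3*x*z**2 - 4*x*z - 3*y**2 - 10*y*z**2 - 2*y*z - 3*y + 6*z**3 - 8*z**2 + z → 1/3*x*z**2 - 8*x*z + 48*x - 3*y**2 - 10*y*z**2 + 118*y*z - 15*y + 6*z**3 - 80*z**2 + 97*z - 12
  leading term x*z**2: subtract (-1/5*z)·k_4 from 1/3*x*z**2 - 8*x*z + 48*x - 3*y**2 - 10*y*z**2 + 118*y*z - 15*y + 6*z**3 - 80*z**2 + 97*z - 12 → -4*x*z + 48*x - 3*y**2 - 10*y*z**2 + 117*y*z - 15*y + 6*z**3 - 81*z**2 + 96*z - 12
  leading term x*z: subtract (12/5)·k_4 from -4*x*z + 48*x - 3*y**2 - 10*y*z**2 + 117*y*z - 15*y + 6*z**3 - 81*z**2 + 96*z - 12 → -3*y**2 - 10*y*z**2 + 117*y*z - 3*y + 6*z**3 - 81*z**2 + 108*z
  leading term y**2: subtract (33/4*y)·k_5 from -3*y**2 - 10*y*z**2 + 117*y*z - 3*y + 6*z**3 - 81*z**2 + 108*z → -10*y*z**2 + 117*y*z + 6*z**3 - 81*z**2 + 108*z
  leading term y*z**2: subtract (55/2*z**2)·k_5 from -10*y*z**2 + 117*y*z + 6*z**3 - 81*z**2 + 108*z → 117*y*z + 6*z**3 - 71*z**2 + 108*z
  leading term y*z: subtract (-1287/4*z)·k_5 from 117*y*z + 6*z**3 - 71*z**2 + 108*z → 6*z**3 - 71*z**2 - 9*z
  leading term z**3: no divisor's leading term divides it; move 6*z**3 to the remainder.
  leading term z**2: no divisor's leading term divides it; move -71*z**2 to the remainder.
  leading term z: no divisor's leading term divides it; move -9*z to the remainder.
  remainder 6*z**3 - 71*z**2 - 9*z ≠ 0; add k_6 = 6*z**3 - 71*z**2 - 9*z to the basis.

S(h_1,k_5): lcm = x*y. S = 1/3*x*z - 5*x - 10*y*z + y + 6*z**2 - 8*z + 1.
  leading term x*z: subtract (-1/5)·k_4 from 1/3*x*z - 5*x - 10*y*z + y + 6*z**2 - 8*z + 1 → -x - 10*y*z + 6*z**2 - 9*z
  leading term x: no divisor's leading term divides it; move -x to the remainder.
  leading term y*z: subtract (55/2*z)·k_5 from -10*y*z + 6*z**2 - 9*z → 6*z**2 + z
  leading term z**2: no divisor's leading term divides it; move 6*z**2 to the remainder.
  leading term z: no divisor's leading term divides it; move z to the remainder.
  remainder -x + 6*z**2 + z ≠ 0; add k_7 = -x + 6*z**2 + z to the basis.

The other S-polynomials (S(h_2,h_3), S(h_2,k_4), S(h_3,k_4), S(h_2,k_5), S(h_3,k_5), S(k_4,k_5), S(h_1,k_6), S(h_2,k_6), S(h_3,k_6), S(k_4,k_6), S(k_5,k_6), S(h_1,k_7), S(h_2,k_7), S(h_3,k_7), S(k_4,k_7), S(k_5,k_7), S(k_6,k_7)) all reduce to 0 modulo the current basis, so we have a Gröbner basis.
Inter-reduce: drop elements whose leading term is divisible by another's, tail-reduce, and make monic.
Reduced Gröbner basis: {x - 6*z**2 - z, y + 1, z**3 - 71/6*z**2 - 3/2*z}.

The two bases agree; hence the ideals are identical.

Yes, the ideals are equal.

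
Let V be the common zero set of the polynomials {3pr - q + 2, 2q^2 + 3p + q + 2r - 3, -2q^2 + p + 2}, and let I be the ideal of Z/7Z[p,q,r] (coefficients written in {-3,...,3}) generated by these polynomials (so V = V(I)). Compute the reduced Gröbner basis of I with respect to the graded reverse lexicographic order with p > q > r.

G = {r^3 + q - 3, q^2 + q + 2r - 2, qr + 2r^2 - q - r + 2, p + 2q - 3r - 2}

Buchberger's algorithm terminates because the ascending chain of leading-term ideals stabilizes.

f_1 = 3pr - q + 2, LT = pr.
f_2 = 2q^2 + 3p + q + 2r - 3, LT = q^2.
f_3 = -2q^2 + p + 2, LT = q^2.

S(f_1,f_2): leading monomials are coprime, so the S-polynomial reduces to 0 (Buchberger's first criterion).
S(f_1,f_3): leading monomials are coprime, so the S-polynomial reduces to 0 (Buchberger's first criterion).
S(f_2,f_3): lcm = q^2. S = 2p - 3q + r + 3.
  leading term p: no divisor's leading term divides it; move 2p to the remainder.
  leading term q: no divisor's leading term divides it; move -3q to the remainder.
  leading term r: no divisor's leading term divides it; move r to the remainder.
  leading term 1: no divisor's leading term divides it; move 3 to the remainder.
  remainder 2p - 3q + r + 3 ≠ 0; add g_4 = 2p - 3q + r + 3 to the basis.

S(f_1,g_4): lcm = pr. S = -2qr + 3r^2 + 2q + 2r + 3.
  leading term qr: no divisor's leading term divides it; move -2qr to the remainder.
  leading term r^2: no divisor's leading term divides it; move 3r^2 to the remainder.
  leading term q: no divisor's leading term divides it; move 2q to the remainder.
  leading term r: no divisor's leading term divides it; move 2r to the remainder.
  leading term 1: no divisor's leading term divides it; move 3 to the remainder.
  remainder -2qr + 3r^2 + 2q + 2r + 3 ≠ 0; add g_5 = -2qr + 3r^2 + 2q + 2r + 3 to the basis.

S(f_2,g_4): leading monomials are coprime, so the S-polynomial reduces to 0 (Buchberger's first criterion).
S(f_3,g_4): leading monomials are coprime, so the S-polynomial reduces to 0 (Buchberger's first criterion).
S(f_1,g_5): lcm = pqr. S = -2pr^2 + pq + 2q^2 + pr - 2p + 3q.
  leading term pr^2: subtract (-3r)·f_1 from -2pr^2 + pq + 2q^2 + pr - 2p + 3q → pq + 2q^2 + pr - 3qr - 2p + 3q - r
  leading term pq: subtract (-3q)·g_4 from pq + 2q^2 + pr - 3qr - 2p + 3q - r → pr - 2p - 2q - r
  leading term pr: subtract (-2)·f_1 from pr - 2p - 2q - r → -2p + 3q - r - 3
  leading term p: subtract (-1)·g_4 from -2p + 3q - r - 3 → 0
  remainder 0.

S(f_2,g_5): lcm = q^2r. S = -2qr^2 + q^2 - 2pr - 2qr + r^2 - 2q + 2r.
  leading term qr^2: subtract (r)·g_5 from -2qr^2 + q^2 - 2pr - 2qr + r^2 - 2q + 2r → -3r^3 + q^2 - 2pr + 3qr - r^2 - 2q - r
  leading term r^3: no divisor's leading term divides it; move -3r^3 to the remainder.
  leading term q^2: subtract (-3)·f_2 from q^2 - 2pr + 3qr - r^2 - 2q - r → -2pr + 3qr - r^2 + 2p + q - 2r - 2
  leading term pr: subtract (-3)·f_1 from -2pr + 3qr - r^2 + 2p + q - 2r - 2 → 3qr - r^2 + 2p - 2q - 2r - 3
  leading term qr: subtract (2)·g_5 from 3qr - r^2 + 2p - 2q - 2r - 3 → 2p + q + r - 2
  leading term p: subtract (1)·g_4 from 2p + q + r - 2 → -3q + 2
  leading term q: no divisor's leading term divides it; move -3q to the remainder.
  leading term 1: no divisor's leading term divides it; move 2 to the remainder.
  remainder -3r^3 - 3q + 2 ≠ 0; add g_6 = -3r^3 - 3q + 2 to the basis.

S(f_3,g_5): lcm = q^2r. S = -2qr^2 + q^2 + 3pr + qr - 2q - r.
  leading term qr^2: subtract (r)·g_5 from -2qr^2 + q^2 + 3pr + qr - 2q - r → -3r^3 + q^2 + 3pr - qr - 2r^2 - 2q + 3r
  leading term r^3: subtract (1)·g_6 from -3r^3 + q^2 + 3pr - qr - 2r^2 - 2q + 3r → q^2 + 3pr - qr - 2r^2 + q + 3r - 2
  leading term q^2: subtract (-3)·f_2 from q^2 + 3pr - qr - 2r^2 + q + 3r - 2 → 3pr - qr - 2r^2 + 2p - 3q + 2r + 3
  leading term pr: subtract (1)·f_1 from 3pr - qr - 2r^2 + 2p - 3q + 2r + 3 → -qr - 2r^2 + 2p - 2q + 2r + 1
  leading term qr: subtract (-3)·g_5 from -qr - 2r^2 + 2p - 2q + 2r + 1 → 2p - 3q + r + 3
  leading term p: subtract (1)·g_4 from 2p - 3q + r + 3 → 0
  remainder 0.

S(g_4,g_5): leading monomials are coprime, so the S-polynomial reduces to 0 (Buchberger's first criterion).
S(f_1,g_6): lcm = pr^3. S = 2qr^2 - pq + 3r^2 + 3p.
  leading term qr^2: subtract (-r)·g_5 from 2qr^2 - pq + 3r^2 + 3p → 3r^3 - pq + 2qr - 2r^2 + 3p + 3r
  leading term r^3: subtract (-1)·g_6 from 3r^3 - pq + 2qr - 2r^2 + 3p + 3r → -pq + 2qr - 2r^2 + 3p - 3q + 3r + 2
  leading term pq: subtract (3q)·g_4 from -pq + 2qr - 2r^2 + 3p - 3q + 3r + 2 → 2q^2 - qr - 2r^2 + 3p + 2q + 3r + 2
  leading term q^2: subtract (1)·f_2 from 2q^2 - qr - 2r^2 + 3p + 2q + 3r + 2 → -qr - 2r^2 + q + r - 2
  leading term qr: subtract (-3)·g_5 from -qr - 2r^2 + q + r - 2 → 0
  remainder 0.

S(f_2,g_6): leading monomials are coprime, so the S-polynomial reduces to 0 (Buchberger's first criterion).
S(f_3,g_6): leading monomials are coprime, so the S-polynomial reduces to 0 (Buchberger's first criterion).
S(g_4,g_6): leading monomials are coprime, so the S-polynomial reduces to 0 (Buchberger's first criterion).
S(g_5,g_6): lcm = qr^3. S = 2r^4 - qr^2 - r^3 - q^2 + 2r^2 + 3q.
  leading term r^4: subtract (-3r)·g_6 from 2r^4 - qr^2 - r^3 - q^2 + 2r^2 + 3q → -qr^2 - r^3 - q^2 - 2qr + 2r^2 + 3q - r
  leading term qr^2: subtract (-3r)·g_5 from -qr^2 - r^3 - q^2 - 2qr + 2r^2 + 3q - r → r^3 - q^2 - 3qr + r^2 + 3q + r
  leading term r^3: subtract (2)·g_6 from r^3 - q^2 - 3qr + r^2 + 3q + r → -q^2 - 3qr + r^2 + 2q + r + 3
  leading term q^2: subtract (3)·f_2 from -q^2 - 3qr + r^2 + 2q + r + 3 → -3qr + r^2 - 2p - q + 2r - 2
  leading term qr: subtract (-2)·g_5 from -3qr + r^2 - 2p - q + 2r - 2 → -2p + 3q - r - 3
  leading term p: subtract (-1)·g_4 from -2p + 3q - r - 3 → 0
  remainder 0.

Every S-polynomial of the final basis reduces to 0, so we have a Gröbner basis.
Inter-reduce: drop elements whose leading term is divisible by another's, tail-reduce, and make monic.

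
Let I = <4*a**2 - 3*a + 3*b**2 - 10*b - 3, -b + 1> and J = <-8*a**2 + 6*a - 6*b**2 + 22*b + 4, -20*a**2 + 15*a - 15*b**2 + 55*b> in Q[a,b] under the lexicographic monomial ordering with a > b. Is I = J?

Equality of ideals is decidable: compute both reduced Gröbner bases (unique for the ordering) and check whether they agree.
Buchberger on the first generating set:
f_1 = 4*a**2 - 3*a + 3*b**2 - 10*b - 3, LT = a**2.
f_2 = -b + 1, LT = b.

The S-polynomials (S(f_1,f_2)) all reduce to 0 modulo the current basis, so we have a Gröbner basis.
Inter-reduce: drop elements whose leading term is divisible by another's, tail-reduce, and make monic.
Reduced Gröbner basis: {a**2 - 3/4*a - 5/2, b - 1}.

Buchberger on the second generating set:
h_1 = -8*a**2 + 6*a - 6*b**2 + 22*b + 4, LT = a**2.
h_2 = -20*a**2 + 15*a - 15*b**2 + 55*b, LT = a**2.

S(h_1,h_2): lcm = a**2. S = -1/2.
  reduce S modulo (h_1, h_2):
  remainder -1/2 ≠ 0; add k_3 = -1/2 to the basis.

The other S-polynomials (S(h_1,k_3), S(h_2,k_3)) all reduce to 0 modulo the current basis, so we have a Gröbner basis.
Inter-reduce: drop elements whose leading term is divisible by another's, tail-reduce, and make monic.
Reduced Gröbner basis: {1}.

The bases are distinct; the ideals are different.

No, the ideals differ.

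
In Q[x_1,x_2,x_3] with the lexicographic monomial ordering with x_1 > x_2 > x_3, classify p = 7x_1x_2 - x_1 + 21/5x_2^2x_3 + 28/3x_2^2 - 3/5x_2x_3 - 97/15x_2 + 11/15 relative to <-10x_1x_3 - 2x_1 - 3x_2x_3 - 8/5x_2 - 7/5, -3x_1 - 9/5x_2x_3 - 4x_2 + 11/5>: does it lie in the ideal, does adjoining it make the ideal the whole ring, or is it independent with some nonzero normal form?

7x_1x_2 - x_1 + 21/5x_2^2x_3 + 28/3x_2^2 - 3/5x_2x_3 - 97/15x_2 + 11/15 lies in I (it reduces to 0).

First compute the reduced Gröbner basis of I by Buchberger's algorithm.
f_1 = -10x_1x_3 - 2x_1 - 3x_2x_3 - 8/5x_2 - 7/5, LT = x_1x_3.
f_2 = -3x_1 - 9/5x_2x_3 - 4x_2 + 11/5, LT = x_1.

S(f_1,f_2): lcm = x_1x_3. S = 1/5x_1 - 3/5x_2x_3^2 - 31/30x_2x_3 + 4/25x_2 + 11/15x_3 + 7/50.
  leading term x_1: subtract (-1/15)·f_2 from 1/5x_1 - 3/5x_2x_3^2 - 31/30x_2x_3 + 4/25x_2 + 11/15x_3 + 7/50 → -3/5x_2x_3^2 - 173/150x_2x_3 - 8/75x_2 + 11/15x_3 + 43/150
  leading term x_2x_3^2: no divisor's leading term divides it; move -3/5x_2x_3^2 to the remainder.
  leading term x_2x_3: no divisor's leading term divides it; move -173/150x_2x_3 to the remainder.
  leading term x_2: no divisor's leading term divides it; move -8/75x_2 to the remainder.
  leading term x_3: no divisor's leading term divides it; move 11/15x_3 to the remainder.
  leading term 1: no divisor's leading term divides it; move 43/150 to the remainder.
  remainder -3/5x_2x_3^2 - 173/150x_2x_3 - 8/75x_2 + 11/15x_3 + 43/150 ≠ 0; add h_3 = -3/5x_2x_3^2 - 173/150x_2x_3 - 8/75x_2 + 11/15x_3 + 43/150 to the basis.

The other S-polynomials (S(f_1,h_3), S(f_2,h_3)) all reduce to 0 modulo the current basis, so we have a Gröbner basis.
Inter-reduce: drop elements whose leading term is divisible by another's, tail-reduce, and make monic.
Reduced Gröbner basis: {x_1 + 3/5x_2x_3 + 4/3x_2 - 11/15, x_2x_3^2 + 173/90x_2x_3 + 8/45x_2 - 11/9x_3 - 43/90}.
Label its elements g_1 = x_1 + 3/5x_2x_3 + 4/3x_2 - 11/15, g_2 = x_2x_3^2 + 173/90x_2x_3 + 8/45x_2 - 11/9x_3 - 43/90.

Reduce p = 7x_1x_2 - x_1 + 21/5x_2^2x_3 + 28/3x_2^2 - 3/5x_2x_3 - 97/15x_2 + 11/15 modulo G:
  leading term x_1x_2: subtract (7x_2)·g_1 from 7x_1x_2 - x_1 + 21/5x_2^2x_3 + 28/3x_2^2 - 3/5x_2x_3 - 97/15x_2 + 11/15 → -x_1 - 3/5x_2x_3 - 4/3x_2 + 11/15
  leading term x_1: subtract (-1)·g_1 from -x_1 - 3/5x_2x_3 - 4/3x_2 + 11/15 → 0
  normal form = 0.
Since the normal form is 0, p ∈ I.

Ideal membership is decidable via reduction modulo a Gröbner basis.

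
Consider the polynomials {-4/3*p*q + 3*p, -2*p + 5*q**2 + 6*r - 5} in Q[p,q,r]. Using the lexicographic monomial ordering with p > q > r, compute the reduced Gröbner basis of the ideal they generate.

This is the nonlinear analogue of row-reducing a linear system.

f_1 = -4/3*p*q + 3*p, LT = p*q.
f_2 = -2*p + 5*q**2 + 6*r - 5, LT = p.

S(f_1,f_2): lcm = p*q. S = -9/4*p + 5/2*q**3 + 3*q*r - 5/2*q.
  reduce S modulo (f_1, f_2):
  remainder 5/2*q**3 - 45/8*q**2 + 3*q*r - 5/2*q - 27/4*r + 45/8 ≠ 0; add g_3 = 5/2*q**3 - 45/8*q**2 + 3*q*r - 5/2*q - 27/4*r + 45/8 to the basis.

The other S-polynomials (S(f_1,g_3), S(f_2,g_3)) all reduce to 0 modulo the current basis, so we have a Gröbner basis.
Inter-reduce: drop elements whose leading term is divisible by another's, tail-reduce, and make monic.

G = {p - 5/2*q**2 - 3*r + 5/2, q**3 - 9/4*q**2 + 6/5*q*r - q - 27/10*r + 9/4}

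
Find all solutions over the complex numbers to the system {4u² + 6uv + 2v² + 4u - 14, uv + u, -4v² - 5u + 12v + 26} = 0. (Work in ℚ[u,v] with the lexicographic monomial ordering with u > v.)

Compute a lex Gröbner basis by Buchberger's algorithm.
f_1 = 4u² + 6uv + 4u + 2v² - 14, LT = u².
f_2 = uv + u, LT = uv.
f_3 = -5u - 4v² + 12v + 26, LT = u.

S(f_1,f_2): lcm = u²v. S = -u² + 3/2uv² + uv + ½v³ - 7/2v.
  leading term u²: subtract (-¼)·f_1 from -u² + 3/2uv² + uv + ½v³ - 7/2v → 3/2uv² + 5/2uv + u + ½v³ + ½v² - 7/2v - 7/2
  leading term uv²: subtract (3/2v)·f_2 from 3/2uv² + 5/2uv + u + ½v³ + ½v² - 7/2v - 7/2 → uv + u + ½v³ + ½v² - 7/2v - 7/2
  leading term uv: subtract (1)·f_2 from uv + u + ½v³ + ½v² - 7/2v - 7/2 → ½v³ + ½v² - 7/2v - 7/2
  leading term v³: no divisor's leading term divides it; move ½v³ to the remainder.
  leading term v²: no divisor's leading term divides it; move ½v² to the remainder.
  leading term v: no divisor's leading term divides it; move -7/2v to the remainder.
  leading term 1: no divisor's leading term divides it; move -7/2 to the remainder.
  remainder ½v³ + ½v² - 7/2v - 7/2 ≠ 0; add h_4 = ½v³ + ½v² - 7/2v - 7/2 to the basis.

S(f_1,f_3): lcm = u². S = -⅘uv² + 39/10uv + 31/5u + ½v² - 7/2.
  leading term uv²: subtract (-⅘v)·f_2 from -⅘uv² + 39/10uv + 31/5u + ½v² - 7/2 → 47/10uv + 31/5u + ½v² - 7/2
  leading term uv: subtract (47/10)·f_2 from 47/10uv + 31/5u + ½v² - 7/2 → 3/2u + ½v² - 7/2
  leading term u: subtract (-3/10)·f_3 from 3/2u + ½v² - 7/2 → -7/10v² + 18/5v + 43/10
  leading term v²: no divisor's leading term divides it; move -7/10v² to the remainder.
  leading term v: no divisor's leading term divides it; move 18/5v to the remainder.
  leading term 1: no divisor's leading term divides it; move 43/10 to the remainder.
  remainder -7/10v² + 18/5v + 43/10 ≠ 0; add h_5 = -7/10v² + 18/5v + 43/10 to the basis.

S(f_2,f_3): lcm = uv. S = u - ⅘v³ + 12/5v² + 26/5v.
  leading term u: subtract (-⅕)·f_3 from u - ⅘v³ + 12/5v² + 26/5v → -⅘v³ + 8/5v² + 38/5v + 26/5
  leading term v³: subtract (-8/5)·h_4 from -⅘v³ + 8/5v² + 38/5v + 26/5 → 12/5v² + 2v - ⅖
  leading term v²: subtract (-24/7)·h_5 from 12/5v² + 2v - ⅖ → 502/35v + 502/35
  leading term v: no divisor's leading term divides it; move 502/35v to the remainder.
  leading term 1: no divisor's leading term divides it; move 502/35 to the remainder.
  remainder 502/35v + 502/35 ≠ 0; add h_6 = 502/35v + 502/35 to the basis.

The other S-polynomials (S(f_1,h_4), S(f_2,h_4), S(f_3,h_4), S(f_1,h_5), S(f_2,h_5), S(f_3,h_5), S(h_4,h_5), S(f_1,h_6), S(f_2,h_6), S(f_3,h_6), S(h_4,h_6), S(h_5,h_6)) all reduce to 0 modulo the current basis, so we have a Gröbner basis.
Inter-reduce: drop elements whose leading term is divisible by another's, tail-reduce, and make monic.
Reduced Gröbner basis: {u - 2, v + 1}.

The lex basis is triangular: the last element involves only v. Solving v + 1 = 0 gives v ∈ {-1}; substituting each value into the earlier elements determines the remaining variables.
  v = -1: the earlier basis element becomes u - 2 = 0, giving u = 2 — point (2, -1).
Zero-dimensionality of the ideal guarantees finitely many solutions over ℂ.

{(2, -1)}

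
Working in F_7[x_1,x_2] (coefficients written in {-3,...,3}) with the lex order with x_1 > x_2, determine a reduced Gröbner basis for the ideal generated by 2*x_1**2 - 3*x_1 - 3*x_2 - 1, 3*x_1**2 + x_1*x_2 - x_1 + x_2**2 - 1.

f_1 = 2*x_1**2 - 3*x_1 - 3*x_2 - 1, LT = x_1**2.
f_2 = 3*x_1**2 + x_1*x_2 - x_1 + x_2**2 - 1, LT = x_1**2.

S(f_1,f_2): lcm = x_1**2. S = 2*x_1*x_2 + 2*x_2**2 + 2*x_2 + 1.
  reduce S modulo (f_1, f_2):
  remainder 2*x_1*x_2 + 2*x_2**2 + 2*x_2 + 1 ≠ 0; add g_3 = 2*x_1*x_2 + 2*x_2**2 + 2*x_2 + 1 to the basis.

S(f_1,g_3): lcm = x_1**2*x_2. S = -x_1*x_2**2 + x_1*x_2 + 3*x_1 + 2*x_2**2 + 3*x_2.
  reduce S modulo (f_1, f_2, g_3):
  remainder 3*x_1 + x_2**3 + 2*x_2**2 - x_2 + 3 ≠ 0; add g_4 = 3*x_1 + x_2**3 + 2*x_2**2 - x_2 + 3 to the basis.

S(f_1,g_4): lcm = x_1**2. S = 2*x_1*x_2**3 - 3*x_1*x_2**2 - 2*x_1*x_2 + x_1 + 2*x_2 + 3.
  reduce S modulo (f_1, f_2, g_3, g_4):
  remainder -2*x_2**4 + 3*x_2**3 + x_2**2 + 3 ≠ 0; add g_5 = -2*x_2**4 + 3*x_2**3 + x_2**2 + 3 to the basis.

The other S-polynomials (S(f_2,g_3), S(f_2,g_4), S(g_3,g_4), S(f_1,g_5), S(f_2,g_5), S(g_3,g_5), S(g_4,g_5)) all reduce to 0 modulo the current basis, so we have a Gröbner basis.
Inter-reduce: drop elements whose leading term is divisible by another's, tail-reduce, and make monic.

G = {x_1 - 2*x_2**3 + 3*x_2**2 + 2*x_2 + 1, x_2**4 + 2*x_2**3 + 3*x_2**2 + 2}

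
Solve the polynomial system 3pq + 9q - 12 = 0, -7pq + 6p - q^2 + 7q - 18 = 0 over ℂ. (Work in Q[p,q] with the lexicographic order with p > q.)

Compute a lex Gröbner basis by Buchberger's algorithm.
f_1 = 3pq + 9q - 12, LT = pq.
f_2 = -7pq + 6p - q^2 + 7q - 18, LT = pq.

S(f_1,f_2): lcm = pq. S = 6/7p - 1/7q^2 + 4q - 46/7.
  reduce S modulo (f_1, f_2):
  remainder 6/7p - 1/7q^2 + 4q - 46/7 ≠ 0; add h_3 = 6/7p - 1/7q^2 + 4q - 46/7 to the basis.

S(f_1,h_3): lcm = pq. S = 1/6q^3 - 14/3q^2 + 32/3q - 4.
  reduce S modulo (f_1, f_2, h_3):
  remainder 1/6q^3 - 14/3q^2 + 32/3q - 4 ≠ 0; add h_4 = 1/6q^3 - 14/3q^2 + 32/3q - 4 to the basis.

The other S-polynomials (S(f_2,h_3), S(f_1,h_4), S(f_2,h_4), S(h_3,h_4)) all reduce to 0 modulo the current basis, so we have a Gröbner basis.
Inter-reduce: drop elements whose leading term is divisible by another's, tail-reduce, and make monic.
Reduced Gröbner basis: {p - 1/6q^2 + 14/3q - 23/3, q^3 - 28q^2 + 64q - 24}.

Since the basis is lex-ordered, q^3 - 28q^2 + 64q - 24 is univariate in q. Its roots are {2, sqrt(157) + 13, 13 - sqrt(157)}. Back-substituting each root into the other basis elements fixes the other coordinates.
  q = 2: the earlier basis element becomes p + 1 = 0, giving p = -1 — point (-1, 2).
  q = sqrt(157) + 13: the earlier basis element becomes p - 4/3 + sqrt(157)/3 = 0, giving p = 4/3 - sqrt(157)/3 — point (4/3 - sqrt(157)/3, sqrt(157) + 13).
  q = 13 - sqrt(157): the earlier basis element becomes p - sqrt(157)/3 - 4/3 = 0, giving p = 4/3 + sqrt(157)/3 — point (4/3 + sqrt(157)/3, 13 - sqrt(157)).

{(-1, 2), (4/3 - sqrt(157)/3, sqrt(157) + 13), (4/3 + sqrt(157)/3, 13 - sqrt(157))}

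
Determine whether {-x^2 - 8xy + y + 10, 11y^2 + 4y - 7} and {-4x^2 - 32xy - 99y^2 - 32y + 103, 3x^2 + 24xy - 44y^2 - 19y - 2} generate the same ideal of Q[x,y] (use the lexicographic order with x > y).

Two ideals are equal iff their reduced Gröbner bases coincide (the reduced basis is unique for a fixed ordering).
Buchberger on the first generating set:
f_1 = -x^2 - 8xy + y + 10, LT = x^2.
f_2 = 11y^2 + 4y - 7, LT = y^2.

S(f_1,f_2): leading monomials are coprime, so the S-polynomial reduces to 0 (Buchberger's first criterion).
Every S-polynomial of the final basis reduces to 0, so we have a Gröbner basis.
Inter-reduce: drop elements whose leading term is divisible by another's, tail-reduce, and make monic.
Reduced Gröbner basis: {x^2 + 8xy - y - 10, y^2 + 4/11y - 7/11}.

Buchberger on the second generating set:
h_1 = -4x^2 - 32xy - 99y^2 - 32y + 103, LT = x^2.
h_2 = 3x^2 + 24xy - 44y^2 - 19y - 2, LT = x^2.

S(h_1,h_2): lcm = x^2. S = 473/12y^2 + 43/3y - 301/12.
  leading term y^2: no divisor's leading term divides it; move 473/12y^2 to the remainder.
  leading term y: no divisor's leading term divides it; move 43/3y to the remainder.
  leading term 1: no divisor's leading term divides it; move -301/12 to the remainder.
  remainder 473/12y^2 + 43/3y - 301/12 ≠ 0; add k_3 = 473/12y^2 + 43/3y - 301/12 to the basis.

S(h_1,k_3): leading monomials are coprime, so the S-polynomial reduces to 0 (Buchberger's first criterion).
S(h_2,k_3): leading monomials are coprime, so the S-polynomial reduces to 0 (Buchberger's first criterion).
Every S-polynomial of the final basis reduces to 0, so we have a Gröbner basis.
Inter-reduce: drop elements whose leading term is divisible by another's, tail-reduce, and make monic.
Reduced Gröbner basis: {x^2 + 8xy - y - 10, y^2 + 4/11y - 7/11}.

The two bases agree; hence the ideals are identical.

Yes, the ideals are equal.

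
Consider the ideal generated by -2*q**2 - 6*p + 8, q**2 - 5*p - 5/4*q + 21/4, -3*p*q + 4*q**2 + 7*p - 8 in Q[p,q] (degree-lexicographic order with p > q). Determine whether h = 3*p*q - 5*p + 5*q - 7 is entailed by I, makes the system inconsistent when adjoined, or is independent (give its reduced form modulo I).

Adjoining 3*p*q - 5*p + 5*q - 7 makes the ideal the whole ring: the system is inconsistent.

First compute the reduced Gröbner basis of I by Buchberger's algorithm.
f_1 = -2*q**2 - 6*p + 8, LT = q**2.
f_2 = q**2 - 5*p - 5/4*q + 21/4, LT = q**2.
f_3 = -3*p*q + 4*q**2 + 7*p - 8, LT = p*q.

S(f_1,f_2): lcm = q**2. S = 8*p + 5/4*q - 37/4.
  leading term p: no divisor's leading term divides it; move 8*p to the remainder.
  leading term q: no divisor's leading term divides it; move 5/4*q to the remainder.
  leading term 1: no divisor's leading term divides it; move -37/4 to the remainder.
  remainder 8*p + 5/4*q - 37/4 ≠ 0; add k_4 = 8*p + 5/4*q - 37/4 to the basis.

S(f_1,f_3): lcm = p*q**2. S = 4/3*q**3 + 3*p**2 + 7/3*p*q - 4*p - 8/3*q.
  leading term q**3: subtract (-2/3*q)·f_1 from 4/3*q**3 + 3*p**2 + 7/3*p*q - 4*p - 8/3*q → 3*p**2 - 5/3*p*q - 4*p + 8/3*q
  leading term p**2: subtract (3/8*p)·k_4 from 3*p**2 - 5/3*p*q - 4*p + 8/3*q → -205/96*p*q - 17/32*p + 8/3*q
  leading term p*q: subtract (205/288)·f_3 from -205/96*p*q - 17/32*p + 8/3*q → -205/72*q**2 - 397/72*p + 8/3*q + 205/36
  leading term q**2: subtract (205/144)·f_1 from -205/72*q**2 - 397/72*p + 8/3*q + 205/36 → 109/36*p + 8/3*q - 205/36
  leading term p: subtract (109/288)·k_4 from 109/36*p + 8/3*q - 205/36 → 2527/1152*q - 2527/1152
  leading term q: no divisor's leading term divides it; move 2527/1152*q to the remainder.
  leading term 1: no divisor's leading term divides it; move -2527/1152 to the remainder.
  remainder 2527/1152*q - 2527/1152 ≠ 0; add k_5 = 2527/1152*q - 2527/1152 to the basis.

S(f_2,f_3): lcm = p*q**2. S = 4/3*q**3 - 5*p**2 + 13/12*p*q + 21/4*p - 8/3*q.
  leading term q**3: subtract (-2/3*q)·f_1 from 4/3*q**3 - 5*p**2 + 13/12*p*q + 21/4*p - 8/3*q → -5*p**2 - 35/12*p*q + 21/4*p + 8/3*q
  leading term p**2: subtract (-5/8*p)·k_4 from -5*p**2 - 35/12*p*q + 21/4*p + 8/3*q → -205/96*p*q - 17/32*p + 8/3*q
  leading term p*q: subtract (205/288)·f_3 from -205/96*p*q - 17/32*p + 8/3*q → -205/72*q**2 - 397/72*p + 8/3*q + 205/36
  leading term q**2: subtract (205/144)·f_1 from -205/72*q**2 - 397/72*p + 8/3*q + 205/36 → 109/36*p + 8/3*q - 205/36
  leading term p: subtract (109/288)·k_4 from 109/36*p + 8/3*q - 205/36 → 2527/1152*q - 2527/1152
  leading term q: subtract (1)·k_5 from 2527/1152*q - 2527/1152 → 0
  remainder 0.

S(f_1,k_4): leading monomials are coprime, so the S-polynomial reduces to 0 (Buchberger's first criterion).
S(f_2,k_4): leading monomials are coprime, so the S-polynomial reduces to 0 (Buchberger's first criterion).
S(f_3,k_4): lcm = p*q. S = -143/96*q**2 - 7/3*p + 37/32*q + 8/3.
  leading term q**2: subtract (143/192)·f_1 from -143/96*q**2 - 7/3*p + 37/32*q + 8/3 → 205/96*p + 37/32*q - 79/24
  leading term p: subtract (205/768)·k_4 from 205/96*p + 37/32*q - 79/24 → 2527/3072*q - 2527/3072
  leading term q: subtract (3/8)·k_5 from 2527/3072*q - 2527/3072 → 0
  remainder 0.

S(f_1,k_5): lcm = q**2. S = 3*p + q - 4.
  leading term p: subtract (3/8)·k_4 from 3*p + q - 4 → 17/32*q - 17/32
  leading term q: subtract (612/2527)·k_5 from 17/32*q - 17/32 → 0
  remainder 0.

S(f_2,k_5): lcm = q**2. S = -5*p - 1/4*q + 21/4.
  leading term p: subtract (-5/8)·k_4 from -5*p - 1/4*q + 21/4 → 17/32*q - 17/32
  leading term q: subtract (612/2527)·k_5 from 17/32*q - 17/32 → 0
  remainder 0.

S(f_3,k_5): lcm = p*q. S = -4/3*q**2 - 4/3*p + 8/3.
  leading term q**2: subtract (2/3)·f_1 from -4/3*q**2 - 4/3*p + 8/3 → 8/3*p - 8/3
  leading term p: subtract (1/3)·k_4 from 8/3*p - 8/3 → -5/12*q + 5/12
  leading term q: subtract (-480/2527)·k_5 from -5/12*q + 5/12 → 0
  remainder 0.

S(k_4,k_5): leading monomials are coprime, so the S-polynomial reduces to 0 (Buchberger's first criterion).
Every S-polynomial of the final basis reduces to 0, so we have a Gröbner basis.
Inter-reduce: drop elements whose leading term is divisible by another's, tail-reduce, and make monic.
Reduced Gröbner basis: {p - 1, q - 1}.
Label its elements g_1 = p - 1, g_2 = q - 1.

Reduce h = 3*p*q - 5*p + 5*q - 7 modulo G:
  leading term p*q: subtract (3*q)·g_1 from 3*p*q - 5*p + 5*q - 7 → -5*p + 8*q - 7
  leading term p: subtract (-5)·g_1 from -5*p + 8*q - 7 → 8*q - 12
  leading term q: subtract (8)·g_2 from 8*q - 12 → -4
  leading term 1: no divisor's leading term divides it; move -4 to the remainder.
  normal form = -4.
The normal form is nonzero, so h ∉ I. Since h minus its normal form lies in I, I + (h) = I + (r) where r = -4; decide whether this ideal is the whole ring.
Here r = -4 is a nonzero constant, hence a unit: 1 ∈ I + (h), the Gröbner basis of I + (h) is {1}, and the enlarged system has no common solution — adjoining h is inconsistent.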